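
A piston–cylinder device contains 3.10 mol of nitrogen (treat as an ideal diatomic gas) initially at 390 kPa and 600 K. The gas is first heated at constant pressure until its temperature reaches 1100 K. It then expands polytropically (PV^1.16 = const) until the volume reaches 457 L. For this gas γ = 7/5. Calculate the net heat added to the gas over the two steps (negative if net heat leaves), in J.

72200 J

V₁ = nRT₁/P₁ = 3.10×8.314×600/390 = 39.7 L.
Step 1 — Isobaric: P stays 390 kPa; V/T = const ⇒ T₂ = 1100 K, V₂ = 72.7 L.
W = PΔV = 390×(72.7−39.7) kPa·L = 12900 J.
ΔU = nCvΔT = 3.10×20.8×(1100−600) = 32200 J.
Q = ΔU + W = nCpΔT = 45100 J.
State after step 1: P = 390 kPa, V = 72.7 L, T = 1100 K.
Step 2 — Polytropic n=1.16: T₂ = T₁(V₁/V₂)^(n−1) = 1100×(0.159)^0.16 = 820 K; P₂ = P₁(V₁/V₂)^n = 46.2 kPa.
W = (P₁V₁−P₂V₂)/(n−1) = (390×72.7−46.2×457)/0.16 = 45200 J.
ΔU = nCvΔT = 3.10×20.8×(820−1100) = -18100 J.
Q = ΔU + W = 27100 J.
Net over both steps: W = 58000 J, Q = 72200 J, ΔU = 14200 J.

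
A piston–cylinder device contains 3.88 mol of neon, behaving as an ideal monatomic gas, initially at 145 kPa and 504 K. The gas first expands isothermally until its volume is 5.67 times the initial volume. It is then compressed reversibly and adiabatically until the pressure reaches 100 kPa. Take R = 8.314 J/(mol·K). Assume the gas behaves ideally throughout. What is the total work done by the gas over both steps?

10500 J

V₁ = nRT₁/P₁ = 3.88×8.314×504/145 = 112 L.
Step 1 — Isothermal: T stays 504 K; PV = const ⇒ V₂ = 636 L, P₂ = 25.6 kPa.
ΔU = 0 (ideal gas, T constant).
W = nRT ln(V₂/V₁) = 3.88×8.314×504×ln(5.67) = 28200 J.
Q = ΔU + W = 28200 J.
State after step 1: P = 25.6 kPa, V = 636 L, T = 504 K.
Step 2 — Adiabatic: T₂/T₁ = (P₂/P₁)^((γ−1)/γ) ⇒ T₂ = 504×(3.91)^0.400 = 870 K; V₂ = 281 L.
ΔU = nCvΔT = 3.88×12.5×(870−504) = 17700 J.
Q = 0 for an adiabatic process, so W = −ΔU = -17700 J.
Net over both steps: W = 10500 J, Q = 28200 J, ΔU = 17700 J.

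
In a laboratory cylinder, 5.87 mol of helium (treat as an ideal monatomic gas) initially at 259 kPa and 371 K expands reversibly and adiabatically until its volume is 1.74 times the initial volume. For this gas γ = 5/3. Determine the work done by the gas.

8390 J

V₁ = nRT₁/P₁ = 5.87×8.314×371/259 = 69.9 L.
Adiabatic: TV^(γ−1) = const ⇒ T₂ = 371×(0.575)^0.667 = 256 K; PV^γ = const ⇒ P₂ = 103 kPa.
ΔU = nCvΔT = 5.87×12.5×(256−371) = -8390 J.
Q = 0 for an adiabatic process, so W = −ΔU = 8390 J.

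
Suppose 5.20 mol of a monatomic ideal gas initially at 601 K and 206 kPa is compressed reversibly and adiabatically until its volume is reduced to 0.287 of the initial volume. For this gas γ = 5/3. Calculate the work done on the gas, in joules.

50600 J

V₁ = nRT₁/P₁ = 5.20×8.314×601/206 = 126 L.
Adiabatic: TV^(γ−1) = const ⇒ T₂ = 601×(3.48)^0.667 = 1380 K; PV^γ = const ⇒ P₂ = 1650 kPa.
ΔU = nCvΔT = 5.20×12.5×(1380−601) = 50600 J.
Q = 0 for an adiabatic process, so W = −ΔU = -50600 J.
Work done on the gas = −W_by = 50600 J.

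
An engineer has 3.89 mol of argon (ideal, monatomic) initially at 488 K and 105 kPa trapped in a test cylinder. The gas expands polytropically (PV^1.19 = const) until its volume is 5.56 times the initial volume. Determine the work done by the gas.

23100 J

V₁ = nRT₁/P₁ = 3.89×8.314×488/105 = 150 L.
Polytropic n=1.19: T₂ = T₁(V₁/V₂)^(n−1) = 488×(0.180)^0.19 = 352 K; P₂ = P₁(V₁/V₂)^n = 13.6 kPa.
W = (P₁V₁−P₂V₂)/(n−1) = (105×150−13.6×836)/0.19 = 23100 J.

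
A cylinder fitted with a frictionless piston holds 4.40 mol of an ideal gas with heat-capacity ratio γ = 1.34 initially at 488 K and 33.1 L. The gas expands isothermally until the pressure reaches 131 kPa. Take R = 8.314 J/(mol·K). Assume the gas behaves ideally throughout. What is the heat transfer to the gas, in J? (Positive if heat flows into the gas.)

25300 J

P₁ = nRT₁/V₁ = 4.40×8.314×488/33.1 = 539 kPa.
Isothermal: T stays 488 K; PV = const ⇒ V₂ = 136 L, P₂ = 131 kPa.
ΔU = 0 (ideal gas, T constant).
W = nRT ln(V₂/V₁) = 4.40×8.314×488×ln(4.12) = 25300 J.
Q = ΔU + W = 25300 J.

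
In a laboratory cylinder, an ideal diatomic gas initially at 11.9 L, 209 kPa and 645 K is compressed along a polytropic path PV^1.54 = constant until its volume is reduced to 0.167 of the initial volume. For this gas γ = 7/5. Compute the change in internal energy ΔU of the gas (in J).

n = P₁V₁/(RT₁) = 209×11.9/(8.314×645) = 0.464 mol.
Polytropic n=1.54: T₂ = T₁(V₁/V₂)^(n−1) = 645×(5.99)^0.54 = 1700 K; P₂ = P₁(V₁/V₂)^n = 3290 kPa.
For an ideal gas ΔU = nCvΔT with Cv = (5/2)R = 20.8 J/(mol·K).
ΔU = 0.464×20.8×(1700−645) = 10100 J.

10100 J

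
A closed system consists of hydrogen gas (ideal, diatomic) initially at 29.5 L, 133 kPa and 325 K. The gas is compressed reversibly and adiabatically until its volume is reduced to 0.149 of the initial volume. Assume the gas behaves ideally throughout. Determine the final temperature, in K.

Adiabatic: TV^(γ−1) = const ⇒ T₂ = 325×(6.71)^0.400 = 696 K; PV^γ = const ⇒ P₂ = 1910 kPa.

696 K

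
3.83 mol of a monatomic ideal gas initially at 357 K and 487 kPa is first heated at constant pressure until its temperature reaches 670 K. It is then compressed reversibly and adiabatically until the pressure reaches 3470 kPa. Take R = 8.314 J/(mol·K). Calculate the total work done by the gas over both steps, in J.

V₁ = nRT₁/P₁ = 3.83×8.314×357/487 = 23.3 L.
Step 1 — Isobaric: P stays 487 kPa; V/T = const ⇒ T₂ = 670 K, V₂ = 43.8 L.
W = PΔV = 487×(43.8−23.3) kPa·L = 9970 J.
ΔU = nCvΔT = 3.83×12.5×(670−357) = 15000 J.
Q = ΔU + W = nCpΔT = 24900 J.
State after step 1: P = 487 kPa, V = 43.8 L, T = 670 K.
Step 2 — Adiabatic: T₂/T₁ = (P₂/P₁)^((γ−1)/γ) ⇒ T₂ = 670×(7.13)^0.400 = 1470 K; V₂ = 13.5 L.
ΔU = nCvΔT = 3.83×12.5×(1470−670) = 38200 J.
Q = 0 for an adiabatic process, so W = −ΔU = -38200 J.
Net over both steps: W = -28200 J, Q = 24900 J, ΔU = 53100 J.

-28200 J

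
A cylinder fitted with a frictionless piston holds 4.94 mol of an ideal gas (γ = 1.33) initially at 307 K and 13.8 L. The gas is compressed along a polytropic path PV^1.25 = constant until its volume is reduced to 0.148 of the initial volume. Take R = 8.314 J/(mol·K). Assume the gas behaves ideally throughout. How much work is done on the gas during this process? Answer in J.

30900 J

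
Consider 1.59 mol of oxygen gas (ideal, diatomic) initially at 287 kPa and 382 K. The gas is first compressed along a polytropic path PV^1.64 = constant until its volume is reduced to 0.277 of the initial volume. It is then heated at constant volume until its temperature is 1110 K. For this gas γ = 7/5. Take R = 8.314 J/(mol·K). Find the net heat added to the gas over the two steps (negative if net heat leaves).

14000 J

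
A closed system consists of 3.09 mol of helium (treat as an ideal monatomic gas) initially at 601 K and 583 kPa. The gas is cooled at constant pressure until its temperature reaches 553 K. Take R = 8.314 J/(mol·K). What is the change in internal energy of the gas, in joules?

V₁ = nRT₁/P₁ = 3.09×8.314×601/583 = 26.5 L.
Isobaric: P stays 583 kPa; V/T = const ⇒ T₂ = 553 K, V₂ = 24.4 L.
For an ideal gas ΔU = nCvΔT with Cv = (3/2)R = 12.5 J/(mol·K).
ΔU = 3.09×12.5×(553−601) = -1850 J.

-1850 J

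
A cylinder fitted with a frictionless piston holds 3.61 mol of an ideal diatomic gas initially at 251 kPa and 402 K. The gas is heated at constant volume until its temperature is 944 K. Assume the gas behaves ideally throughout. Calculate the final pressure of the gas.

589 kPa

V₁ = nRT₁/P₁ = 3.61×8.314×402/251 = 48.1 L.
Isochoric: V stays 48.1 L; P/T = const ⇒ T₂ = 944 K, P₂ = 589 kPa.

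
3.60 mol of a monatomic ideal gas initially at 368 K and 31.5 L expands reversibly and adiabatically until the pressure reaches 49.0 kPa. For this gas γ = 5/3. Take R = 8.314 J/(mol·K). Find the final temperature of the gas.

P₁ = nRT₁/V₁ = 3.60×8.314×368/31.5 = 350 kPa.
Adiabatic: T₂/T₁ = (P₂/P₁)^((γ−1)/γ) ⇒ T₂ = 368×(0.140)^0.400 = 168 K; V₂ = 102 L.

168 K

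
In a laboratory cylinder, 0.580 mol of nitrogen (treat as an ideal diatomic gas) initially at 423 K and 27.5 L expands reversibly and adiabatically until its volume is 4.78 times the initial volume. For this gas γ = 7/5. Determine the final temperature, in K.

P₁ = nRT₁/V₁ = 0.580×8.314×423/27.5 = 74.2 kPa.
Adiabatic: TV^(γ−1) = const ⇒ T₂ = 423×(0.209)^0.400 = 226 K; PV^γ = const ⇒ P₂ = 8.30 kPa.

226 K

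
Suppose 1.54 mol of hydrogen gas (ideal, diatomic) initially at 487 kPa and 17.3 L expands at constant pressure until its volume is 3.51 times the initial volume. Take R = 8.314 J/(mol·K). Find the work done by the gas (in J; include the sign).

T₁ = P₁V₁/(nR) = 487×17.3/(1.54×8.314) = 658 K.
Isobaric: P stays 487 kPa; V/T = const ⇒ T₂ = 2310 K, V₂ = 60.7 L.
W = PΔV = 487×(60.7−17.3) kPa·L = 21100 J.

21100 J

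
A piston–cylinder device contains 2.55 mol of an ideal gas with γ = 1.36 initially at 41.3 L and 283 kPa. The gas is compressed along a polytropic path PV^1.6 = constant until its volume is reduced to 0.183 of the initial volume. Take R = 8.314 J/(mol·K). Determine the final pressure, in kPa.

4280 kPa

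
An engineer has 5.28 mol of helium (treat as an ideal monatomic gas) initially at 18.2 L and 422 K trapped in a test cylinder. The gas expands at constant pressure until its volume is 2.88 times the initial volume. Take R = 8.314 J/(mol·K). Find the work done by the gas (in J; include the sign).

34800 J

P₁ = nRT₁/V₁ = 5.28×8.314×422/18.2 = 1020 kPa.
Isobaric: P stays 1020 kPa; V/T = const ⇒ T₂ = 1220 K, V₂ = 52.4 L.
W = PΔV = 1020×(52.4−18.2) kPa·L = 34800 J.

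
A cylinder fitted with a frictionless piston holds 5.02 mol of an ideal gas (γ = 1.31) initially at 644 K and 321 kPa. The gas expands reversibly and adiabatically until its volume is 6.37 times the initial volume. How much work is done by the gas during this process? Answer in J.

37900 J

V₁ = nRT₁/P₁ = 5.02×8.314×644/321 = 83.7 L.
Adiabatic: TV^(γ−1) = const ⇒ T₂ = 644×(0.157)^0.310 = 363 K; PV^γ = const ⇒ P₂ = 28.4 kPa.
ΔU = nCvΔT = 5.02×26.8×(363−644) = -37900 J.
Q = 0 for an adiabatic process, so W = −ΔU = 37900 J.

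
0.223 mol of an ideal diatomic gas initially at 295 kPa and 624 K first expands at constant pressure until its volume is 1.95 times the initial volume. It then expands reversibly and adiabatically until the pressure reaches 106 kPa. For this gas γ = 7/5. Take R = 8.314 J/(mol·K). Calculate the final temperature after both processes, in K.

V₁ = nRT₁/P₁ = 0.223×8.314×624/295 = 3.92 L.
Step 1 — Isobaric: P stays 295 kPa; V/T = const ⇒ T₂ = 1220 K, V₂ = 7.65 L.
W = PΔV = 295×(7.65−3.92) kPa·L = 1100 J.
ΔU = nCvΔT = 0.223×20.8×(1220−624) = 2750 J.
Q = ΔU + W = nCpΔT = 3850 J.
State after step 1: P = 295 kPa, V = 7.65 L, T = 1220 K.
Step 2 — Adiabatic: T₂/T₁ = (P₂/P₁)^((γ−1)/γ) ⇒ T₂ = 1220×(0.359)^0.286 = 908 K; V₂ = 15.9 L.
ΔU = nCvΔT = 0.223×20.8×(908−1220) = -1430 J.
Q = 0 for an adiabatic process, so W = −ΔU = 1430 J.
Net over both steps: W = 2530 J, Q = 3850 J, ΔU = 1320 J.

908 K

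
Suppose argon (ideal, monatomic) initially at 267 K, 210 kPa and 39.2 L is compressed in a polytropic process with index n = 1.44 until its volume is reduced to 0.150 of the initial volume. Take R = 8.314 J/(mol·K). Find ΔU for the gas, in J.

n = P₁V₁/(RT₁) = 210×39.2/(8.314×267) = 3.71 mol.
Polytropic n=1.44: T₂ = T₁(V₁/V₂)^(n−1) = 267×(6.67)^0.44 = 615 K; P₂ = P₁(V₁/V₂)^n = 3230 kPa.
For an ideal gas ΔU = nCvΔT with Cv = (3/2)R = 12.5 J/(mol·K).
ΔU = 3.71×12.5×(615−267) = 16100 J.

16100 J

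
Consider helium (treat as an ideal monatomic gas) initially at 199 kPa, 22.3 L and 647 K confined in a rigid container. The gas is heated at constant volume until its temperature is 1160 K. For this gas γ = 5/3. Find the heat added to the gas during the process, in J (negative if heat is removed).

n = P₁V₁/(RT₁) = 199×22.3/(8.314×647) = 0.825 mol.
Isochoric: V stays 22.3 L; P/T = const ⇒ T₂ = 1160 K, P₂ = 357 kPa.
W = 0 (no volume change).
ΔU = nCvΔT = 0.825×12.5×(1160−647) = 5280 J.
Q = ΔU = 5280 J.

5280 J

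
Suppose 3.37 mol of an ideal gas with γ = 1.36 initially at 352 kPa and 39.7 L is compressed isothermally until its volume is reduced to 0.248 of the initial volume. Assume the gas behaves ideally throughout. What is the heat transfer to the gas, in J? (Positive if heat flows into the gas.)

T₁ = P₁V₁/(nR) = 352×39.7/(3.37×8.314) = 499 K.
Isothermal: T stays 499 K; PV = const ⇒ V₂ = 9.85 L, P₂ = 1420 kPa.
ΔU = 0 (ideal gas, T constant).
W = nRT ln(V₂/V₁) = 3.37×8.314×499×ln(0.248) = -19500 J.
Q = ΔU + W = -19500 J.

-19500 J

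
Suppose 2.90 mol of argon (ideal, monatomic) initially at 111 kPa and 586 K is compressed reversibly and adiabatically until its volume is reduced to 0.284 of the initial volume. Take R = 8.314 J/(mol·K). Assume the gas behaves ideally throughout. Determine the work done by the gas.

V₁ = nRT₁/P₁ = 2.90×8.314×586/111 = 127 L.
Adiabatic: TV^(γ−1) = const ⇒ T₂ = 586×(3.52)^0.667 = 1360 K; PV^γ = const ⇒ P₂ = 905 kPa.
ΔU = nCvΔT = 2.90×12.5×(1360−586) = 27900 J.
Q = 0 for an adiabatic process, so W = −ΔU = -27900 J.

-27900 J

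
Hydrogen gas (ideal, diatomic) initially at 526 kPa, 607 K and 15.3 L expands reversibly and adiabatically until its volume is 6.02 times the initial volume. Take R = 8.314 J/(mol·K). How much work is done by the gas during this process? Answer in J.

n = P₁V₁/(RT₁) = 526×15.3/(8.314×607) = 1.59 mol.
Adiabatic: TV^(γ−1) = const ⇒ T₂ = 607×(0.166)^0.400 = 296 K; PV^γ = const ⇒ P₂ = 42.6 kPa.
ΔU = nCvΔT = 1.59×20.8×(296−607) = -10300 J.
Q = 0 for an adiabatic process, so W = −ΔU = 10300 J.

10300 J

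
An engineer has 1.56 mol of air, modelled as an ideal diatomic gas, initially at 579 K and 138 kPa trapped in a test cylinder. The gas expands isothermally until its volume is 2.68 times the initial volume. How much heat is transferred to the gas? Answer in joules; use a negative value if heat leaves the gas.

7400 J

V₁ = nRT₁/P₁ = 1.56×8.314×579/138 = 54.4 L.
Isothermal: T stays 579 K; PV = const ⇒ V₂ = 146 L, P₂ = 51.5 kPa.
ΔU = 0 (ideal gas, T constant).
W = nRT ln(V₂/V₁) = 1.56×8.314×579×ln(2.68) = 7400 J.
Q = ΔU + W = 7400 J.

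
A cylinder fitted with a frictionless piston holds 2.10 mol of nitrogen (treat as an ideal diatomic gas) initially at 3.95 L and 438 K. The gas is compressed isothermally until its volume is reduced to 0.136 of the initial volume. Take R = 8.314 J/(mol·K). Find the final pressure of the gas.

14200 kPa

P₁ = nRT₁/V₁ = 2.10×8.314×438/3.95 = 1940 kPa.
Isothermal: T stays 438 K; PV = const ⇒ V₂ = 0.537 L, P₂ = 14200 kPa.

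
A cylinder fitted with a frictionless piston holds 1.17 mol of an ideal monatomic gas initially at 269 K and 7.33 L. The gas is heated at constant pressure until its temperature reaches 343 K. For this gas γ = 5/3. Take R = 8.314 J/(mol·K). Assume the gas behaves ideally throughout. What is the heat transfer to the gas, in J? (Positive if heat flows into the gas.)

P₁ = nRT₁/V₁ = 1.17×8.314×269/7.33 = 357 kPa.
Isobaric: P stays 357 kPa; V/T = const ⇒ T₂ = 343 K, V₂ = 9.35 L.
W = PΔV = 357×(9.35−7.33) kPa·L = 720 J.
ΔU = nCvΔT = 1.17×12.5×(343−269) = 1080 J.
Q = ΔU + W = nCpΔT = 1800 J.

1800 J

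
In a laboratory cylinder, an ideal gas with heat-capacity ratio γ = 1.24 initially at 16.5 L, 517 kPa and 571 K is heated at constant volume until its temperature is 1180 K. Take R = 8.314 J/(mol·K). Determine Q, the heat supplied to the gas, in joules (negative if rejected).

37900 J

n = P₁V₁/(RT₁) = 517×16.5/(8.314×571) = 1.80 mol.
Isochoric: V stays 16.5 L; P/T = const ⇒ T₂ = 1180 K, P₂ = 1070 kPa.
W = 0 (no volume change).
ΔU = nCvΔT = 1.80×34.6×(1180−571) = 37900 J.
Q = ΔU = 37900 J.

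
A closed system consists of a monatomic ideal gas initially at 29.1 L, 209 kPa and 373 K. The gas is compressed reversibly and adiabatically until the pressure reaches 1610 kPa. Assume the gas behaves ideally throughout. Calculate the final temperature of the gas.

Adiabatic: T₂/T₁ = (P₂/P₁)^((γ−1)/γ) ⇒ T₂ = 373×(7.70)^0.400 = 844 K; V₂ = 8.55 L.

844 K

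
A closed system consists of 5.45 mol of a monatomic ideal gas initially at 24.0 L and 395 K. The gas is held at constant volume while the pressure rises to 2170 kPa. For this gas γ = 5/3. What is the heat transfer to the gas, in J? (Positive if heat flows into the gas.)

51300 J

P₁ = nRT₁/V₁ = 5.45×8.314×395/24.0 = 746 kPa.
Isochoric: V stays 24.0 L; P/T = const ⇒ T₂ = 1150 K, P₂ = 2170 kPa.
W = 0 (no volume change).
ΔU = nCvΔT = 5.45×12.5×(1150−395) = 51300 J.
Q = ΔU = 51300 J.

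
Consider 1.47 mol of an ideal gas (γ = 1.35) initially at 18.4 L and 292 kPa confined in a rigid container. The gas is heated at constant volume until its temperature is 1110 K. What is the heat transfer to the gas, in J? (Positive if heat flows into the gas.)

23400 J

T₁ = P₁V₁/(nR) = 292×18.4/(1.47×8.314) = 440 K.
Isochoric: V stays 18.4 L; P/T = const ⇒ T₂ = 1110 K, P₂ = 737 kPa.
W = 0 (no volume change).
ΔU = nCvΔT = 1.47×23.8×(1110−440) = 23400 J.
Q = ΔU = 23400 J.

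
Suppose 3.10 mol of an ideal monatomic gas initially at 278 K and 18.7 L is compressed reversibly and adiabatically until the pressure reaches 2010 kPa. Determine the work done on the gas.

10100 J

P₁ = nRT₁/V₁ = 3.10×8.314×278/18.7 = 383 kPa.
Adiabatic: T₂/T₁ = (P₂/P₁)^((γ−1)/γ) ⇒ T₂ = 278×(5.25)^0.400 = 539 K; V₂ = 6.92 L.
ΔU = nCvΔT = 3.10×12.5×(539−278) = 10100 J.
Q = 0 for an adiabatic process, so W = −ΔU = -10100 J.
Work done on the gas = −W_by = 10100 J.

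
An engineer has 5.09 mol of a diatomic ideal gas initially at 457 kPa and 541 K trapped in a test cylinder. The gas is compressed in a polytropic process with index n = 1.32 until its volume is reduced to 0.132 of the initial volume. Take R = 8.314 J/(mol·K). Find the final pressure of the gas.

6620 kPa

V₁ = nRT₁/P₁ = 5.09×8.314×541/457 = 50.1 L.
Polytropic n=1.32: T₂ = T₁(V₁/V₂)^(n−1) = 541×(7.58)^0.32 = 1030 K; P₂ = P₁(V₁/V₂)^n = 6620 kPa.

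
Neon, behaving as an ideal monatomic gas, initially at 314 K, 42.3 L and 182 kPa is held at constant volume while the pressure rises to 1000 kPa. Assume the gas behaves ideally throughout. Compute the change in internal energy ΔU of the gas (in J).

n = P₁V₁/(RT₁) = 182×42.3/(8.314×314) = 2.95 mol.
Isochoric: V stays 42.3 L; P/T = const ⇒ T₂ = 1730 K, P₂ = 1000 kPa.
For an ideal gas ΔU = nCvΔT with Cv = (3/2)R = 12.5 J/(mol·K).
ΔU = 2.95×12.5×(1730−314) = 51900 J.

51900 J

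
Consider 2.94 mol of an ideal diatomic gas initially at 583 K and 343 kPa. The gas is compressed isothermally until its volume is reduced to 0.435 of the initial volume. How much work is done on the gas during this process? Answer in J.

V₁ = nRT₁/P₁ = 2.94×8.314×583/343 = 41.5 L.
Isothermal: T stays 583 K; PV = const ⇒ V₂ = 18.1 L, P₂ = 789 kPa.
W = nRT ln(V₂/V₁) = 2.94×8.314×583×ln(0.435) = -11900 J.
Work done on the gas = −W_by = 11900 J.

11900 J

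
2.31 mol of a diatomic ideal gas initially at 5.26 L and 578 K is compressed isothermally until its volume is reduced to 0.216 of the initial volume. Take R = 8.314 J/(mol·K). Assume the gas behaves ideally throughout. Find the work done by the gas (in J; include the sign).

-17000 J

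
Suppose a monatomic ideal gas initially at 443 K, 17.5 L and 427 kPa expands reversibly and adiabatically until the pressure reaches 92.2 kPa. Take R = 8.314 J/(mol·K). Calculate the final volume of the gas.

43.9 L

Adiabatic: T₂/T₁ = (P₂/P₁)^((γ−1)/γ) ⇒ T₂ = 443×(0.216)^0.400 = 240 K; V₂ = 43.9 L.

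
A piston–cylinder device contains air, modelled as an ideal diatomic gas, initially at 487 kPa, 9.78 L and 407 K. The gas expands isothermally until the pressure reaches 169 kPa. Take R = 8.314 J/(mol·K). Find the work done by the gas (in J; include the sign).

n = P₁V₁/(RT₁) = 487×9.78/(8.314×407) = 1.41 mol.
Isothermal: T stays 407 K; PV = const ⇒ V₂ = 28.2 L, P₂ = 169 kPa.
W = nRT ln(V₂/V₁) = 1.41×8.314×407×ln(2.88) = 5040 J.

5040 J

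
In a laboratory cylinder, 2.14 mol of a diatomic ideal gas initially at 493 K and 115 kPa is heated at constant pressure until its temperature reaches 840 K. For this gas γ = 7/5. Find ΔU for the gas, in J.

V₁ = nRT₁/P₁ = 2.14×8.314×493/115 = 76.3 L.
Isobaric: P stays 115 kPa; V/T = const ⇒ T₂ = 840 K, V₂ = 130 L.
For an ideal gas ΔU = nCvΔT with Cv = (5/2)R = 20.8 J/(mol·K).
ΔU = 2.14×20.8×(840−493) = 15400 J.

15400 J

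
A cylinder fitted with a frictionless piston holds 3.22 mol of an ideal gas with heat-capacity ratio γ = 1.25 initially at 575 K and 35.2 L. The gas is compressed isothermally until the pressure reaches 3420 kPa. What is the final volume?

P₁ = nRT₁/V₁ = 3.22×8.314×575/35.2 = 437 kPa.
Isothermal: T stays 575 K; PV = const ⇒ V₂ = 4.50 L, P₂ = 3420 kPa.

4.50 L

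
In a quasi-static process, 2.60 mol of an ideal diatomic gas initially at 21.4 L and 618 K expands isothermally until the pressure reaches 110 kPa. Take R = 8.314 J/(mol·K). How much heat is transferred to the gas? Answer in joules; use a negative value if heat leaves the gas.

23200 J

P₁ = nRT₁/V₁ = 2.60×8.314×618/21.4 = 624 kPa.
Isothermal: T stays 618 K; PV = const ⇒ V₂ = 121 L, P₂ = 110 kPa.
ΔU = 0 (ideal gas, T constant).
W = nRT ln(V₂/V₁) = 2.60×8.314×618×ln(5.67) = 23200 J.
Q = ΔU + W = 23200 J.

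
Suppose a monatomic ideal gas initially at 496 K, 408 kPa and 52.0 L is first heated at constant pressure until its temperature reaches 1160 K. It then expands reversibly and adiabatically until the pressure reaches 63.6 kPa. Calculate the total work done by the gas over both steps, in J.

n = P₁V₁/(RT₁) = 408×52.0/(8.314×496) = 5.14 mol.
Step 1 — Isobaric: P stays 408 kPa; V/T = const ⇒ T₂ = 1160 K, V₂ = 122 L.
W = PΔV = 408×(122−52.0) kPa·L = 28400 J.
ΔU = nCvΔT = 5.14×12.5×(1160−496) = 42600 J.
Q = ΔU + W = nCpΔT = 71000 J.
State after step 1: P = 408 kPa, V = 122 L, T = 1160 K.
Step 2 — Adiabatic: T₂/T₁ = (P₂/P₁)^((γ−1)/γ) ⇒ T₂ = 1160×(0.156)^0.400 = 552 K; V₂ = 371 L.
ΔU = nCvΔT = 5.14×12.5×(552−1160) = -39000 J.
Q = 0 for an adiabatic process, so W = −ΔU = 39000 J.
Net over both steps: W = 67400 J, Q = 71000 J, ΔU = 3560 J.

67400 J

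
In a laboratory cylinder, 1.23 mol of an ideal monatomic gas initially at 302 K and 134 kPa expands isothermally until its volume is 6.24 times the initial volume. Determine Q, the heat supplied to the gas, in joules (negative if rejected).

5650 J

V₁ = nRT₁/P₁ = 1.23×8.314×302/134 = 23.0 L.
Isothermal: T stays 302 K; PV = const ⇒ V₂ = 144 L, P₂ = 21.5 kPa.
ΔU = 0 (ideal gas, T constant).
W = nRT ln(V₂/V₁) = 1.23×8.314×302×ln(6.24) = 5650 J.
Q = ΔU + W = 5650 J.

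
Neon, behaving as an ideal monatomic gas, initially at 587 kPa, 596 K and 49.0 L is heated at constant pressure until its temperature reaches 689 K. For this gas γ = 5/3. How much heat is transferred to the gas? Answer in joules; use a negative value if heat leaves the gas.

n = P₁V₁/(RT₁) = 587×49.0/(8.314×596) = 5.80 mol.
Isobaric: P stays 587 kPa; V/T = const ⇒ T₂ = 689 K, V₂ = 56.6 L.
W = PΔV = 587×(56.6−49.0) kPa·L = 4490 J.
ΔU = nCvΔT = 5.80×12.5×(689−596) = 6730 J.
Q = ΔU + W = nCpΔT = 11200 J.

11200 J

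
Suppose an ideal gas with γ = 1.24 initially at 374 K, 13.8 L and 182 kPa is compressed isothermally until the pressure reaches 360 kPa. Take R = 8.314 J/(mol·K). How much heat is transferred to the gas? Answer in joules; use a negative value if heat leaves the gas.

-1710 J

n = P₁V₁/(RT₁) = 182×13.8/(8.314×374) = 0.808 mol.
Isothermal: T stays 374 K; PV = const ⇒ V₂ = 6.98 L, P₂ = 360 kPa.
ΔU = 0 (ideal gas, T constant).
W = nRT ln(V₂/V₁) = 0.808×8.314×374×ln(0.506) = -1710 J.
Q = ΔU + W = -1710 J.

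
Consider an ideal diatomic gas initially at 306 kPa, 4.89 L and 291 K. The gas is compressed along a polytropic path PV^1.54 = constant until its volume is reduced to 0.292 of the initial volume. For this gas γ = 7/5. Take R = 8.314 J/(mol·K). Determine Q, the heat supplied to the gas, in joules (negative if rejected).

n = P₁V₁/(RT₁) = 306×4.89/(8.314×291) = 0.618 mol.
Polytropic n=1.54: T₂ = T₁(V₁/V₂)^(n−1) = 291×(3.42)^0.54 = 566 K; P₂ = P₁(V₁/V₂)^n = 2040 kPa.
W = (P₁V₁−P₂V₂)/(n−1) = (306×4.89−2040×1.43)/0.54 = -2620 J.
ΔU = nCvΔT = 0.618×20.8×(566−291) = 3530 J.
Q = ΔU + W = 916 J.

916 J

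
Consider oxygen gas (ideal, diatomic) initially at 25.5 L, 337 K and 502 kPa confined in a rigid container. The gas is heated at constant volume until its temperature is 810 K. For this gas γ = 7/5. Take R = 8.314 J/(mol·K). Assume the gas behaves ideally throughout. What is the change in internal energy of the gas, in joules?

n = P₁V₁/(RT₁) = 502×25.5/(8.314×337) = 4.57 mol.
Isochoric: V stays 25.5 L; P/T = const ⇒ T₂ = 810 K, P₂ = 1210 kPa.
For an ideal gas ΔU = nCvΔT with Cv = (5/2)R = 20.8 J/(mol·K).
ΔU = 4.57×20.8×(810−337) = 44900 J.

44900 J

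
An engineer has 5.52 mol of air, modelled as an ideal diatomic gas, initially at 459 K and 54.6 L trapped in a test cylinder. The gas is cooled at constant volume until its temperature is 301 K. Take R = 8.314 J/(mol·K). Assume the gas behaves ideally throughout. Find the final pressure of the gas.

253 kPa

P₁ = nRT₁/V₁ = 5.52×8.314×459/54.6 = 386 kPa.
Isochoric: V stays 54.6 L; P/T = const ⇒ T₂ = 301 K, P₂ = 253 kPa.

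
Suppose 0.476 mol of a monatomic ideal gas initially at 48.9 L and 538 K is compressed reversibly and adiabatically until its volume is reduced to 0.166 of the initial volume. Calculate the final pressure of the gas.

P₁ = nRT₁/V₁ = 0.476×8.314×538/48.9 = 43.5 kPa.
Adiabatic: TV^(γ−1) = const ⇒ T₂ = 538×(6.02)^0.667 = 1780 K; PV^γ = const ⇒ P₂ = 868 kPa.

868 kPa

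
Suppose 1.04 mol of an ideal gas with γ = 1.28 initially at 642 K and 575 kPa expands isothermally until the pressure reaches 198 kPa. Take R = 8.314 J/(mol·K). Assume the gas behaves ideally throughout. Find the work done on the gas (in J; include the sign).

V₁ = nRT₁/P₁ = 1.04×8.314×642/575 = 9.65 L.
Isothermal: T stays 642 K; PV = const ⇒ V₂ = 28.0 L, P₂ = 198 kPa.
W = nRT ln(V₂/V₁) = 1.04×8.314×642×ln(2.90) = 5920 J.
Work done on the gas = −W_by = -5920 J.

-5920 J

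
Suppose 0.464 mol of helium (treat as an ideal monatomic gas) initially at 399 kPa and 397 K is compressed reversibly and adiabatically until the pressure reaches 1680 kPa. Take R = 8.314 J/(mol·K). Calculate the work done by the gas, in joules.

V₁ = nRT₁/P₁ = 0.464×8.314×397/399 = 3.84 L.
Adiabatic: T₂/T₁ = (P₂/P₁)^((γ−1)/γ) ⇒ T₂ = 397×(4.21)^0.400 = 706 K; V₂ = 1.62 L.
ΔU = nCvΔT = 0.464×12.5×(706−397) = 1790 J.
Q = 0 for an adiabatic process, so W = −ΔU = -1790 J.

-1790 J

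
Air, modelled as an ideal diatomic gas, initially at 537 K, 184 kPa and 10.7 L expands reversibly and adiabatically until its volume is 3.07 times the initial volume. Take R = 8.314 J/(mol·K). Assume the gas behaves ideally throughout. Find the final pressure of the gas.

38.3 kPa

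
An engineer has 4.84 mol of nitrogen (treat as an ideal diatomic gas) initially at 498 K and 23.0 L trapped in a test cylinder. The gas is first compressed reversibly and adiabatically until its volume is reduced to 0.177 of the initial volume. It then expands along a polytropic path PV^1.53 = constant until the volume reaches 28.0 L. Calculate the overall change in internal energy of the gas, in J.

P₁ = nRT₁/V₁ = 4.84×8.314×498/23.0 = 871 kPa.
Step 1 — Adiabatic: TV^(γ−1) = const ⇒ T₂ = 498×(5.65)^0.400 = 995 K; PV^γ = const ⇒ P₂ = 9840 kPa.
ΔU = nCvΔT = 4.84×20.8×(995−498) = 50000 J.
Q = 0 for an adiabatic process, so W = −ΔU = -50000 J.
State after step 1: P = 9840 kPa, V = 4.07 L, T = 995 K.
Step 2 — Polytropic n=1.53: T₂ = T₁(V₁/V₂)^(n−1) = 995×(0.145)^0.53 = 358 K; P₂ = P₁(V₁/V₂)^n = 515 kPa.
W = (P₁V₁−P₂V₂)/(n−1) = (9840×4.07−515×28.0)/0.53 = 48400 J.
ΔU = nCvΔT = 4.84×20.8×(358−995) = -64100 J.
Q = ΔU + W = -15700 J.
Net over both steps: W = -1670 J, Q = -15700 J, ΔU = -14100 J.

-14100 J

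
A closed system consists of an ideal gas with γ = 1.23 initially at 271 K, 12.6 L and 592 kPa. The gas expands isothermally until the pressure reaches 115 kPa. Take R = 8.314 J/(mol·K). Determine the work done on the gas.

-12200 J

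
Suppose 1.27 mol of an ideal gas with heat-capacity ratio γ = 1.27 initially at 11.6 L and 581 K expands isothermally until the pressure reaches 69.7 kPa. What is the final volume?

P₁ = nRT₁/V₁ = 1.27×8.314×581/11.6 = 529 kPa.
Isothermal: T stays 581 K; PV = const ⇒ V₂ = 88.0 L, P₂ = 69.7 kPa.

88.0 L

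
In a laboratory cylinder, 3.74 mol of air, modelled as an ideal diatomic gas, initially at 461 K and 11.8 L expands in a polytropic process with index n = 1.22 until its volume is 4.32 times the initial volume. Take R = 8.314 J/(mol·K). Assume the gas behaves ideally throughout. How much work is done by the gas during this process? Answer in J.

17900 J

P₁ = nRT₁/V₁ = 3.74×8.314×461/11.8 = 1210 kPa.
Polytropic n=1.22: T₂ = T₁(V₁/V₂)^(n−1) = 461×(0.231)^0.22 = 334 K; P₂ = P₁(V₁/V₂)^n = 204 kPa.
W = (P₁V₁−P₂V₂)/(n−1) = (1210×11.8−204×51.0)/0.22 = 17900 J.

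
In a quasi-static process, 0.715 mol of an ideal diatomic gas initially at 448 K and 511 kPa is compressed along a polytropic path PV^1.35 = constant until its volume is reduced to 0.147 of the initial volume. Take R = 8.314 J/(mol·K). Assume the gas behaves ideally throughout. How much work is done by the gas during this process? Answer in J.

-7280 J

V₁ = nRT₁/P₁ = 0.715×8.314×448/511 = 5.21 L.
Polytropic n=1.35: T₂ = T₁(V₁/V₂)^(n−1) = 448×(6.80)^0.35 = 876 K; P₂ = P₁(V₁/V₂)^n = 6800 kPa.
W = (P₁V₁−P₂V₂)/(n−1) = (511×5.21−6800×0.766)/0.35 = -7280 J.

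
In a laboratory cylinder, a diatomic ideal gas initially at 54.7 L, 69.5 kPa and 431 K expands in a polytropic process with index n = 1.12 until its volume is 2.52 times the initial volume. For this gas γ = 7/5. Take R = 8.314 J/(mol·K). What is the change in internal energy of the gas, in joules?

n = P₁V₁/(RT₁) = 69.5×54.7/(8.314×431) = 1.06 mol.
Polytropic n=1.12: T₂ = T₁(V₁/V₂)^(n−1) = 431×(0.397)^0.12 = 386 K; P₂ = P₁(V₁/V₂)^n = 24.7 kPa.
For an ideal gas ΔU = nCvΔT with Cv = (5/2)R = 20.8 J/(mol·K).
ΔU = 1.06×20.8×(386−431) = -998 J.

-998 J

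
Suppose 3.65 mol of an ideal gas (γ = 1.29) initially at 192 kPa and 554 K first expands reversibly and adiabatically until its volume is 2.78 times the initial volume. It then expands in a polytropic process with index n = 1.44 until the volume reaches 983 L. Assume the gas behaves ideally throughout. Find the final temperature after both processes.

223 K

V₁ = nRT₁/P₁ = 3.65×8.314×554/192 = 87.6 L.
Step 1 — Adiabatic: TV^(γ−1) = const ⇒ T₂ = 554×(0.360)^0.290 = 412 K; PV^γ = const ⇒ P₂ = 51.3 kPa.
ΔU = nCvΔT = 3.65×28.7×(412−554) = -14900 J.
Q = 0 for an adiabatic process, so W = −ΔU = 14900 J.
State after step 1: P = 51.3 kPa, V = 243 L, T = 412 K.
Step 2 — Polytropic n=1.44: T₂ = T₁(V₁/V₂)^(n−1) = 412×(0.248)^0.44 = 223 K; P₂ = P₁(V₁/V₂)^n = 6.88 kPa.
W = (P₁V₁−P₂V₂)/(n−1) = (51.3×243−6.88×983)/0.44 = 13000 J.
ΔU = nCvΔT = 3.65×28.7×(223−412) = -19800 J.
Q = ΔU + W = -6740 J.
Net over both steps: W = 27900 J, Q = -6740 J, ΔU = -34700 J.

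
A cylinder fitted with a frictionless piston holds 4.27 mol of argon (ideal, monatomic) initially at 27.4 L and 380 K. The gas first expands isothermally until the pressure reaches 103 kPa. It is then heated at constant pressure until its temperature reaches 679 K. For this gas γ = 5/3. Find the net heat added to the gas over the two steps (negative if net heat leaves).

P₁ = nRT₁/V₁ = 4.27×8.314×380/27.4 = 492 kPa.
Step 1 — Isothermal: T stays 380 K; PV = const ⇒ V₂ = 131 L, P₂ = 103 kPa.
ΔU = 0 (ideal gas, T constant).
W = nRT ln(V₂/V₁) = 4.27×8.314×380×ln(4.78) = 21100 J.
Q = ΔU + W = 21100 J.
State after step 1: P = 103 kPa, V = 131 L, T = 380 K.
Step 2 — Isobaric: P stays 103 kPa; V/T = const ⇒ T₂ = 679 K, V₂ = 234 L.
W = PΔV = 103×(234−131) kPa·L = 10600 J.
ΔU = nCvΔT = 4.27×12.5×(679−380) = 15900 J.
Q = ΔU + W = nCpΔT = 26500 J.
Net over both steps: W = 31700 J, Q = 47600 J, ΔU = 15900 J.

47600 J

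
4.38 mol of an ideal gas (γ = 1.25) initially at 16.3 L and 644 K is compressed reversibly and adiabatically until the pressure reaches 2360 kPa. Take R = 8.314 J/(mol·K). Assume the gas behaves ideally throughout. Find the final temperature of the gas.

711 K

P₁ = nRT₁/V₁ = 4.38×8.314×644/16.3 = 1440 kPa.
Adiabatic: T₂/T₁ = (P₂/P₁)^((γ−1)/γ) ⇒ T₂ = 644×(1.64)^0.200 = 711 K; V₂ = 11.0 L.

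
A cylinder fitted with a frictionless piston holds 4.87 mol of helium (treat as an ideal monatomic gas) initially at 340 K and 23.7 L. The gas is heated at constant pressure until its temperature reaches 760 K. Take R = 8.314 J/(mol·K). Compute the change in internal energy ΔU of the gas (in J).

P₁ = nRT₁/V₁ = 4.87×8.314×340/23.7 = 581 kPa.
Isobaric: P stays 581 kPa; V/T = const ⇒ T₂ = 760 K, V₂ = 53.0 L.
For an ideal gas ΔU = nCvΔT with Cv = (3/2)R = 12.5 J/(mol·K).
ΔU = 4.87×12.5×(760−340) = 25500 J.

25500 J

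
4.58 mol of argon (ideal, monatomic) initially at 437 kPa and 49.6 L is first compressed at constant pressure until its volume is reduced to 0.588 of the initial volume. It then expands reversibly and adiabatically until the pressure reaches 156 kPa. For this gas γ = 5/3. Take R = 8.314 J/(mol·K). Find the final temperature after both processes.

222 K

T₁ = P₁V₁/(nR) = 437×49.6/(4.58×8.314) = 569 K.
Step 1 — Isobaric: P stays 437 kPa; V/T = const ⇒ T₂ = 335 K, V₂ = 29.2 L.
W = PΔV = 437×(29.2−49.6) kPa·L = -8930 J.
ΔU = nCvΔT = 4.58×12.5×(335−569) = -13400 J.
Q = ΔU + W = nCpΔT = -22300 J.
State after step 1: P = 437 kPa, V = 29.2 L, T = 335 K.
Step 2 — Adiabatic: T₂/T₁ = (P₂/P₁)^((γ−1)/γ) ⇒ T₂ = 335×(0.357)^0.400 = 222 K; V₂ = 54.1 L.
ΔU = nCvΔT = 4.58×12.5×(222−335) = -6460 J.
Q = 0 for an adiabatic process, so W = −ΔU = 6460 J.
Net over both steps: W = -2470 J, Q = -22300 J, ΔU = -19900 J.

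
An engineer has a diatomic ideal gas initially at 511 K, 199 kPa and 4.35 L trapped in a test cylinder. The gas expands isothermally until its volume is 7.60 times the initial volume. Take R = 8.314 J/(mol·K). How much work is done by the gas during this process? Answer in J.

1760 J

n = P₁V₁/(RT₁) = 199×4.35/(8.314×511) = 0.204 mol.
Isothermal: T stays 511 K; PV = const ⇒ V₂ = 33.1 L, P₂ = 26.2 kPa.
W = nRT ln(V₂/V₁) = 0.204×8.314×511×ln(7.60) = 1760 J.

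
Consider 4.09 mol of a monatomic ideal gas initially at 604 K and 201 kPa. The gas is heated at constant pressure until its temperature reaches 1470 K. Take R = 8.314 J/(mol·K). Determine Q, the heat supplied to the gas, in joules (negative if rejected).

V₁ = nRT₁/P₁ = 4.09×8.314×604/201 = 102 L.
Isobaric: P stays 201 kPa; V/T = const ⇒ T₂ = 1470 K, V₂ = 249 L.
W = PΔV = 201×(249−102) kPa·L = 29400 J.
ΔU = nCvΔT = 4.09×12.5×(1470−604) = 44200 J.
Q = ΔU + W = nCpΔT = 73600 J.

73600 J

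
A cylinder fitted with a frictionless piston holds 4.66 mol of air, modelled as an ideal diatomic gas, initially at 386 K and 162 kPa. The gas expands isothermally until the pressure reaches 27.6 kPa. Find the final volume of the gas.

542 L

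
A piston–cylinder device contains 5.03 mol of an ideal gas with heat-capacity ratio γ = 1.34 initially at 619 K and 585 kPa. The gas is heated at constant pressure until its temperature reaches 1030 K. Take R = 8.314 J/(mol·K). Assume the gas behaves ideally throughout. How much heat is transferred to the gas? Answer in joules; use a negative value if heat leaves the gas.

V₁ = nRT₁/P₁ = 5.03×8.314×619/585 = 44.2 L.
Isobaric: P stays 585 kPa; V/T = const ⇒ T₂ = 1030 K, V₂ = 73.6 L.
W = PΔV = 585×(73.6−44.2) kPa·L = 17200 J.
ΔU = nCvΔT = 5.03×24.5×(1030−619) = 50600 J.
Q = ΔU + W = nCpΔT = 67700 J.

67700 J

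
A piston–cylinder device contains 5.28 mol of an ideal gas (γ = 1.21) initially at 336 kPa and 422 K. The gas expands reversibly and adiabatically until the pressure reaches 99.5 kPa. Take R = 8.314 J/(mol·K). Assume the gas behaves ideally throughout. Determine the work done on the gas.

V₁ = nRT₁/P₁ = 5.28×8.314×422/336 = 55.1 L.
Adiabatic: T₂/T₁ = (P₂/P₁)^((γ−1)/γ) ⇒ T₂ = 422×(0.296)^0.174 = 342 K; V₂ = 151 L.
ΔU = nCvΔT = 5.28×39.6×(342−422) = -16800 J.
Q = 0 for an adiabatic process, so W = −ΔU = 16800 J.
Work done on the gas = −W_by = -16800 J.

-16800 J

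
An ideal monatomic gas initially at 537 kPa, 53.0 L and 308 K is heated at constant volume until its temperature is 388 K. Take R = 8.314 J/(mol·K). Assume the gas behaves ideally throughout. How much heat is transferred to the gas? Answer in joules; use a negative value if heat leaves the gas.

11100 J

n = P₁V₁/(RT₁) = 537×53.0/(8.314×308) = 11.1 mol.
Isochoric: V stays 53.0 L; P/T = const ⇒ T₂ = 388 K, P₂ = 676 kPa.
W = 0 (no volume change).
ΔU = nCvΔT = 11.1×12.5×(388−308) = 11100 J.
Q = ΔU = 11100 J.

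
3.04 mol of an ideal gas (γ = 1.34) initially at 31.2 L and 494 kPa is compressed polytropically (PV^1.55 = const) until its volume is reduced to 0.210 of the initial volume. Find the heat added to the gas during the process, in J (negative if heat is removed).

23500 J

T₁ = P₁V₁/(nR) = 494×31.2/(3.04×8.314) = 610 K.
Polytropic n=1.55: T₂ = T₁(V₁/V₂)^(n−1) = 610×(4.76)^0.55 = 1440 K; P₂ = P₁(V₁/V₂)^n = 5550 kPa.
W = (P₁V₁−P₂V₂)/(n−1) = (494×31.2−5550×6.55)/0.55 = -38100 J.
ΔU = nCvΔT = 3.04×24.5×(1440−610) = 61600 J.
Q = ΔU + W = 23500 J.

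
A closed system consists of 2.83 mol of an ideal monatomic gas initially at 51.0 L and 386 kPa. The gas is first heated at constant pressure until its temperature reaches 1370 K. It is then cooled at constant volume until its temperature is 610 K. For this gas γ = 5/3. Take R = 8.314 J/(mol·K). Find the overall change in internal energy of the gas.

-8000 J

T₁ = P₁V₁/(nR) = 386×51.0/(2.83×8.314) = 837 K.
Step 1 — Isobaric: P stays 386 kPa; V/T = const ⇒ T₂ = 1370 K, V₂ = 83.5 L.
W = PΔV = 386×(83.5−51.0) kPa·L = 12500 J.
ΔU = nCvΔT = 2.83×12.5×(1370−837) = 18800 J.
Q = ΔU + W = nCpΔT = 31400 J.
State after step 1: P = 386 kPa, V = 83.5 L, T = 1370 K.
Step 2 — Isochoric: V stays 83.5 L; P/T = const ⇒ T₂ = 610 K, P₂ = 172 kPa.
W = 0 (no volume change).
ΔU = nCvΔT = 2.83×12.5×(610−1370) = -26800 J.
Q = ΔU = -26800 J.
Net over both steps: W = 12500 J, Q = 4550 J, ΔU = -8000 J.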